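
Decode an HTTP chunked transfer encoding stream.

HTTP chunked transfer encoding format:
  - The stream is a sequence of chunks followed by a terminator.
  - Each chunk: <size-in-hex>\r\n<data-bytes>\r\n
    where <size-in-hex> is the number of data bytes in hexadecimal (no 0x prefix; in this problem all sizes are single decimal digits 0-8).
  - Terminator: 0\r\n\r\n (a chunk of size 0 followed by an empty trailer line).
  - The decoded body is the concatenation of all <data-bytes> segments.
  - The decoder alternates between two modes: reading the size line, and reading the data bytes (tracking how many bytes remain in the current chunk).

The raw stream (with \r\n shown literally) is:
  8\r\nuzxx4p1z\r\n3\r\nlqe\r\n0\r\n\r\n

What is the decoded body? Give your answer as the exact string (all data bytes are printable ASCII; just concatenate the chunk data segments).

Answer: uzxx4p1zlqe

Derivation:
Chunk 1: stream[0..1]='8' size=0x8=8, data at stream[3..11]='uzxx4p1z' -> body[0..8], body so far='uzxx4p1z'
Chunk 2: stream[13..14]='3' size=0x3=3, data at stream[16..19]='lqe' -> body[8..11], body so far='uzxx4p1zlqe'
Chunk 3: stream[21..22]='0' size=0 (terminator). Final body='uzxx4p1zlqe' (11 bytes)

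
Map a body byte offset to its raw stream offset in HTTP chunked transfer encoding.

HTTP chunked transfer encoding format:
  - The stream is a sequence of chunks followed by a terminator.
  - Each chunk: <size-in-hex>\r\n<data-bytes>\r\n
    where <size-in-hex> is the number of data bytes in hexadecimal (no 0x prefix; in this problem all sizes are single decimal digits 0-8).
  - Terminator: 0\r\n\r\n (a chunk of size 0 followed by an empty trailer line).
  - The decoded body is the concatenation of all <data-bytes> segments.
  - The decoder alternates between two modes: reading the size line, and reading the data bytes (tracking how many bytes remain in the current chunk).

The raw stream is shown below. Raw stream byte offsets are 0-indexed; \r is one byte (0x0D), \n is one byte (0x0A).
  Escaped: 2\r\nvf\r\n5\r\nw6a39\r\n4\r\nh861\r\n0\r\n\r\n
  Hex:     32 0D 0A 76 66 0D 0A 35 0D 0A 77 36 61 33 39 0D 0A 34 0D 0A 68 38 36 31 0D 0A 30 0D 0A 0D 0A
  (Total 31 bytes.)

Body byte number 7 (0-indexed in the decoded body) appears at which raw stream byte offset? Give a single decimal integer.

Chunk 1: stream[0..1]='2' size=0x2=2, data at stream[3..5]='vf' -> body[0..2], body so far='vf'
Chunk 2: stream[7..8]='5' size=0x5=5, data at stream[10..15]='w6a39' -> body[2..7], body so far='vfw6a39'
Chunk 3: stream[17..18]='4' size=0x4=4, data at stream[20..24]='h861' -> body[7..11], body so far='vfw6a39h861'
Chunk 4: stream[26..27]='0' size=0 (terminator). Final body='vfw6a39h861' (11 bytes)
Body byte 7 at stream offset 20

Answer: 20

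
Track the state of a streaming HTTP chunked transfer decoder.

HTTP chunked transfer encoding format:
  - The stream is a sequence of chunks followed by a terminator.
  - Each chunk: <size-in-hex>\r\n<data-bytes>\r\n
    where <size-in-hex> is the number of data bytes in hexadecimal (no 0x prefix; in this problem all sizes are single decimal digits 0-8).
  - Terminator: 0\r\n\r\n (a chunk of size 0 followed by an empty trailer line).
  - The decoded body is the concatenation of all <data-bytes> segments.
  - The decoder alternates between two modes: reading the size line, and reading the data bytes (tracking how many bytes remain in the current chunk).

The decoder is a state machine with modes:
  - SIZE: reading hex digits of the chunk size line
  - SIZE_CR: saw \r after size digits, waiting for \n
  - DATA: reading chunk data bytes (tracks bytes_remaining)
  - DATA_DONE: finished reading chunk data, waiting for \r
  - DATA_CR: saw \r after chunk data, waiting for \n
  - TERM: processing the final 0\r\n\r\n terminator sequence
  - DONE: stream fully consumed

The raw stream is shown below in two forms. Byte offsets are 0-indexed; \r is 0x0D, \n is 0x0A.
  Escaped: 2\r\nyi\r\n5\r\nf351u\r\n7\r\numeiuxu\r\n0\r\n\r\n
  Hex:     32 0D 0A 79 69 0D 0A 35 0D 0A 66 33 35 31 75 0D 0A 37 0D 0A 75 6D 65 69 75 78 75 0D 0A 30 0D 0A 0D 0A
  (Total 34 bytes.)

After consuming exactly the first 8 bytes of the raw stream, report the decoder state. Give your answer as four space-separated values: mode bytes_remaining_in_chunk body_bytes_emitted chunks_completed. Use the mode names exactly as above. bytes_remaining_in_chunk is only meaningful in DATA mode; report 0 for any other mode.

Byte 0 = '2': mode=SIZE remaining=0 emitted=0 chunks_done=0
Byte 1 = 0x0D: mode=SIZE_CR remaining=0 emitted=0 chunks_done=0
Byte 2 = 0x0A: mode=DATA remaining=2 emitted=0 chunks_done=0
Byte 3 = 'y': mode=DATA remaining=1 emitted=1 chunks_done=0
Byte 4 = 'i': mode=DATA_DONE remaining=0 emitted=2 chunks_done=0
Byte 5 = 0x0D: mode=DATA_CR remaining=0 emitted=2 chunks_done=0
Byte 6 = 0x0A: mode=SIZE remaining=0 emitted=2 chunks_done=1
Byte 7 = '5': mode=SIZE remaining=0 emitted=2 chunks_done=1

Answer: SIZE 0 2 1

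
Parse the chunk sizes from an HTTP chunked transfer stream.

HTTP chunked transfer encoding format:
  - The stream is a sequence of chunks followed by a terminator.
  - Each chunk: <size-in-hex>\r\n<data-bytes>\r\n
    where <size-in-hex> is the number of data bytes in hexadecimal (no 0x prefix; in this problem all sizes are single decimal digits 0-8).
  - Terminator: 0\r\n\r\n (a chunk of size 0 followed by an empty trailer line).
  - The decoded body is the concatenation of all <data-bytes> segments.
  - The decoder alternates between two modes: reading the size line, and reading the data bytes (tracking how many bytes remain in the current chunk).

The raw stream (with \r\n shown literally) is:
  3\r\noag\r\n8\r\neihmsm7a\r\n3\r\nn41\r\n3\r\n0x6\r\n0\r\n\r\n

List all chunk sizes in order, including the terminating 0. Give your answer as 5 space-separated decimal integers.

Chunk 1: stream[0..1]='3' size=0x3=3, data at stream[3..6]='oag' -> body[0..3], body so far='oag'
Chunk 2: stream[8..9]='8' size=0x8=8, data at stream[11..19]='eihmsm7a' -> body[3..11], body so far='oageihmsm7a'
Chunk 3: stream[21..22]='3' size=0x3=3, data at stream[24..27]='n41' -> body[11..14], body so far='oageihmsm7an41'
Chunk 4: stream[29..30]='3' size=0x3=3, data at stream[32..35]='0x6' -> body[14..17], body so far='oageihmsm7an410x6'
Chunk 5: stream[37..38]='0' size=0 (terminator). Final body='oageihmsm7an410x6' (17 bytes)

Answer: 3 8 3 3 0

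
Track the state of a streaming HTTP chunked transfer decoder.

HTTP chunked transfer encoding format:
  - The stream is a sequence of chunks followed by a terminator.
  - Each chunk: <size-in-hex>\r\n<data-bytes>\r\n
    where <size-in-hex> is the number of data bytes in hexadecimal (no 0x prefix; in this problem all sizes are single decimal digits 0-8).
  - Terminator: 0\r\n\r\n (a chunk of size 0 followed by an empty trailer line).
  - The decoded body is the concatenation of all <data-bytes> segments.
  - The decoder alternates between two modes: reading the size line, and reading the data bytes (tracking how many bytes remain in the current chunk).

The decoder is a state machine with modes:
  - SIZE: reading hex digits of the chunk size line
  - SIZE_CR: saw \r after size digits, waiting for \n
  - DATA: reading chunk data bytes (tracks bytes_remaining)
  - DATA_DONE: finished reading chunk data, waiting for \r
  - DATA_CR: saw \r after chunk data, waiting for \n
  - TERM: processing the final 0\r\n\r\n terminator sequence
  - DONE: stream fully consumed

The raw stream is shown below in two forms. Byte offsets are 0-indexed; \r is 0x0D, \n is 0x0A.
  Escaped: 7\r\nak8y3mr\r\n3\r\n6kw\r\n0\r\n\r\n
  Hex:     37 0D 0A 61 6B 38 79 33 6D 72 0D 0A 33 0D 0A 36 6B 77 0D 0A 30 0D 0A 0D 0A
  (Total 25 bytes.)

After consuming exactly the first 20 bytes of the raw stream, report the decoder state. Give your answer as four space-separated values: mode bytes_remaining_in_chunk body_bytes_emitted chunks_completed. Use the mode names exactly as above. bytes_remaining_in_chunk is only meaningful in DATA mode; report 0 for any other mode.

Byte 0 = '7': mode=SIZE remaining=0 emitted=0 chunks_done=0
Byte 1 = 0x0D: mode=SIZE_CR remaining=0 emitted=0 chunks_done=0
Byte 2 = 0x0A: mode=DATA remaining=7 emitted=0 chunks_done=0
Byte 3 = 'a': mode=DATA remaining=6 emitted=1 chunks_done=0
Byte 4 = 'k': mode=DATA remaining=5 emitted=2 chunks_done=0
Byte 5 = '8': mode=DATA remaining=4 emitted=3 chunks_done=0
Byte 6 = 'y': mode=DATA remaining=3 emitted=4 chunks_done=0
Byte 7 = '3': mode=DATA remaining=2 emitted=5 chunks_done=0
Byte 8 = 'm': mode=DATA remaining=1 emitted=6 chunks_done=0
Byte 9 = 'r': mode=DATA_DONE remaining=0 emitted=7 chunks_done=0
Byte 10 = 0x0D: mode=DATA_CR remaining=0 emitted=7 chunks_done=0
Byte 11 = 0x0A: mode=SIZE remaining=0 emitted=7 chunks_done=1
Byte 12 = '3': mode=SIZE remaining=0 emitted=7 chunks_done=1
Byte 13 = 0x0D: mode=SIZE_CR remaining=0 emitted=7 chunks_done=1
Byte 14 = 0x0A: mode=DATA remaining=3 emitted=7 chunks_done=1
Byte 15 = '6': mode=DATA remaining=2 emitted=8 chunks_done=1
Byte 16 = 'k': mode=DATA remaining=1 emitted=9 chunks_done=1
Byte 17 = 'w': mode=DATA_DONE remaining=0 emitted=10 chunks_done=1
Byte 18 = 0x0D: mode=DATA_CR remaining=0 emitted=10 chunks_done=1
Byte 19 = 0x0A: mode=SIZE remaining=0 emitted=10 chunks_done=2

Answer: SIZE 0 10 2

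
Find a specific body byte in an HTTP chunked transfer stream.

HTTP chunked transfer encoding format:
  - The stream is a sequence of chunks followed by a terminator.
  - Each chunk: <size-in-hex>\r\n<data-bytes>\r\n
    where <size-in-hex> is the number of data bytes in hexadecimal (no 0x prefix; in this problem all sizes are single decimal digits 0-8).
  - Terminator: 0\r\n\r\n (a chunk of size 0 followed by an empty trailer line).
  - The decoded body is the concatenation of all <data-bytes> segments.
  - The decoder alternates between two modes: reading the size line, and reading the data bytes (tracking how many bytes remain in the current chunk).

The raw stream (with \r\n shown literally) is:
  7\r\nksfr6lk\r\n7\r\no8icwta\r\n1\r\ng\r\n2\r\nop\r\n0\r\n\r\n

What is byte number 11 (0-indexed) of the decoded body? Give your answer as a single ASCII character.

Answer: w

Derivation:
Chunk 1: stream[0..1]='7' size=0x7=7, data at stream[3..10]='ksfr6lk' -> body[0..7], body so far='ksfr6lk'
Chunk 2: stream[12..13]='7' size=0x7=7, data at stream[15..22]='o8icwta' -> body[7..14], body so far='ksfr6lko8icwta'
Chunk 3: stream[24..25]='1' size=0x1=1, data at stream[27..28]='g' -> body[14..15], body so far='ksfr6lko8icwtag'
Chunk 4: stream[30..31]='2' size=0x2=2, data at stream[33..35]='op' -> body[15..17], body so far='ksfr6lko8icwtagop'
Chunk 5: stream[37..38]='0' size=0 (terminator). Final body='ksfr6lko8icwtagop' (17 bytes)
Body byte 11 = 'w'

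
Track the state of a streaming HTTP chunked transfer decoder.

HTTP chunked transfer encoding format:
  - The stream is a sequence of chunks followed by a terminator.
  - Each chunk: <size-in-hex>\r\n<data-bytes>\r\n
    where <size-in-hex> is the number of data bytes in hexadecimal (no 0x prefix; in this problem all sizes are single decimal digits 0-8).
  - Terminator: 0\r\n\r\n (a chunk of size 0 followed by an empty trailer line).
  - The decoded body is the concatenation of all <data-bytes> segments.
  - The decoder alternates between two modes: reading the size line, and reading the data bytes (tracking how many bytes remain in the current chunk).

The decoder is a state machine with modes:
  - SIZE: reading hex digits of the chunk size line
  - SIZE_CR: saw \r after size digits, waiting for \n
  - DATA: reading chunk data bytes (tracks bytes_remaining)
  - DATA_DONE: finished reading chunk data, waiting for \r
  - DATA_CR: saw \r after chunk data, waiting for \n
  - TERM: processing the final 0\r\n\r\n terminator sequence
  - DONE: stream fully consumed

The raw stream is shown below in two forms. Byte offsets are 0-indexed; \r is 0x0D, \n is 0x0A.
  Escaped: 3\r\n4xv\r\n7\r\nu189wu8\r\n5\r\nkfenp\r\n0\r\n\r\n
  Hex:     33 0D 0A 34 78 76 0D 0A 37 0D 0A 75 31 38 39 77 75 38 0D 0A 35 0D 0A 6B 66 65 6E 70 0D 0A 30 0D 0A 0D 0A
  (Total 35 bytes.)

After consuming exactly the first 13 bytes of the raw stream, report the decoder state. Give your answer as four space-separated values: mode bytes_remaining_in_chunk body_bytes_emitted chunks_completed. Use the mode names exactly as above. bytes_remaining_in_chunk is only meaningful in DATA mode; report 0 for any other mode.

Answer: DATA 5 5 1

Derivation:
Byte 0 = '3': mode=SIZE remaining=0 emitted=0 chunks_done=0
Byte 1 = 0x0D: mode=SIZE_CR remaining=0 emitted=0 chunks_done=0
Byte 2 = 0x0A: mode=DATA remaining=3 emitted=0 chunks_done=0
Byte 3 = '4': mode=DATA remaining=2 emitted=1 chunks_done=0
Byte 4 = 'x': mode=DATA remaining=1 emitted=2 chunks_done=0
Byte 5 = 'v': mode=DATA_DONE remaining=0 emitted=3 chunks_done=0
Byte 6 = 0x0D: mode=DATA_CR remaining=0 emitted=3 chunks_done=0
Byte 7 = 0x0A: mode=SIZE remaining=0 emitted=3 chunks_done=1
Byte 8 = '7': mode=SIZE remaining=0 emitted=3 chunks_done=1
Byte 9 = 0x0D: mode=SIZE_CR remaining=0 emitted=3 chunks_done=1
Byte 10 = 0x0A: mode=DATA remaining=7 emitted=3 chunks_done=1
Byte 11 = 'u': mode=DATA remaining=6 emitted=4 chunks_done=1
Byte 12 = '1': mode=DATA remaining=5 emitted=5 chunks_done=1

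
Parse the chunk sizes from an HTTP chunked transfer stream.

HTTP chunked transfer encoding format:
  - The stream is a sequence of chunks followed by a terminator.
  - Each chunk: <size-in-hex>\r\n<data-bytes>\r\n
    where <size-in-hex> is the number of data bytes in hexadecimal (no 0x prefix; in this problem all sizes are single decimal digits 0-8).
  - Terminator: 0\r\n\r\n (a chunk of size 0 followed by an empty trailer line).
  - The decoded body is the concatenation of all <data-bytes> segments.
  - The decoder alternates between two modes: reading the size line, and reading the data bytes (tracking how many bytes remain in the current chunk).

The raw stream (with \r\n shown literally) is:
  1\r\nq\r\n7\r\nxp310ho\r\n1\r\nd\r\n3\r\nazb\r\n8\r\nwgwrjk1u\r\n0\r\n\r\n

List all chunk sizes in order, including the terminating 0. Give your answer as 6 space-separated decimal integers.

Answer: 1 7 1 3 8 0

Derivation:
Chunk 1: stream[0..1]='1' size=0x1=1, data at stream[3..4]='q' -> body[0..1], body so far='q'
Chunk 2: stream[6..7]='7' size=0x7=7, data at stream[9..16]='xp310ho' -> body[1..8], body so far='qxp310ho'
Chunk 3: stream[18..19]='1' size=0x1=1, data at stream[21..22]='d' -> body[8..9], body so far='qxp310hod'
Chunk 4: stream[24..25]='3' size=0x3=3, data at stream[27..30]='azb' -> body[9..12], body so far='qxp310hodazb'
Chunk 5: stream[32..33]='8' size=0x8=8, data at stream[35..43]='wgwrjk1u' -> body[12..20], body so far='qxp310hodazbwgwrjk1u'
Chunk 6: stream[45..46]='0' size=0 (terminator). Final body='qxp310hodazbwgwrjk1u' (20 bytes)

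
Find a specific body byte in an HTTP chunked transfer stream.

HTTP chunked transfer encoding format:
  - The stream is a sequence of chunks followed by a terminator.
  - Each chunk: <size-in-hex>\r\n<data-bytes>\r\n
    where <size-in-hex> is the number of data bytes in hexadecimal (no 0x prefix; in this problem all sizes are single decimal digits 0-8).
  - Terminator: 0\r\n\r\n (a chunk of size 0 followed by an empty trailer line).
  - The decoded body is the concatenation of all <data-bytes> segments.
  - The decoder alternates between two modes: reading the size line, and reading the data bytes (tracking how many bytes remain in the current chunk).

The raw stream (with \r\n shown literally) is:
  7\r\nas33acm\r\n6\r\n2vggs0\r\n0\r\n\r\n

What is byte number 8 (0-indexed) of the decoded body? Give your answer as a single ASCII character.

Chunk 1: stream[0..1]='7' size=0x7=7, data at stream[3..10]='as33acm' -> body[0..7], body so far='as33acm'
Chunk 2: stream[12..13]='6' size=0x6=6, data at stream[15..21]='2vggs0' -> body[7..13], body so far='as33acm2vggs0'
Chunk 3: stream[23..24]='0' size=0 (terminator). Final body='as33acm2vggs0' (13 bytes)
Body byte 8 = 'v'

Answer: v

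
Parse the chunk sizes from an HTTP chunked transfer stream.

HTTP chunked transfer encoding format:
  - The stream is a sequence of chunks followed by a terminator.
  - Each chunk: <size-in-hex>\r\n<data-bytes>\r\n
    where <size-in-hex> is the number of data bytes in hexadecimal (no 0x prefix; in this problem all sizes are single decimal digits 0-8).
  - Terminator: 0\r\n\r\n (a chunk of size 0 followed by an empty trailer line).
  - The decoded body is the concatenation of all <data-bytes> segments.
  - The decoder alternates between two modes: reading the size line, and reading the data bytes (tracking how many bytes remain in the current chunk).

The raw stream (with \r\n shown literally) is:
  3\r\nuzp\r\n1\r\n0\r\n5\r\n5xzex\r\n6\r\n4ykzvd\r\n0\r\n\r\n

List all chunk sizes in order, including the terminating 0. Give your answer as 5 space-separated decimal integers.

Chunk 1: stream[0..1]='3' size=0x3=3, data at stream[3..6]='uzp' -> body[0..3], body so far='uzp'
Chunk 2: stream[8..9]='1' size=0x1=1, data at stream[11..12]='0' -> body[3..4], body so far='uzp0'
Chunk 3: stream[14..15]='5' size=0x5=5, data at stream[17..22]='5xzex' -> body[4..9], body so far='uzp05xzex'
Chunk 4: stream[24..25]='6' size=0x6=6, data at stream[27..33]='4ykzvd' -> body[9..15], body so far='uzp05xzex4ykzvd'
Chunk 5: stream[35..36]='0' size=0 (terminator). Final body='uzp05xzex4ykzvd' (15 bytes)

Answer: 3 1 5 6 0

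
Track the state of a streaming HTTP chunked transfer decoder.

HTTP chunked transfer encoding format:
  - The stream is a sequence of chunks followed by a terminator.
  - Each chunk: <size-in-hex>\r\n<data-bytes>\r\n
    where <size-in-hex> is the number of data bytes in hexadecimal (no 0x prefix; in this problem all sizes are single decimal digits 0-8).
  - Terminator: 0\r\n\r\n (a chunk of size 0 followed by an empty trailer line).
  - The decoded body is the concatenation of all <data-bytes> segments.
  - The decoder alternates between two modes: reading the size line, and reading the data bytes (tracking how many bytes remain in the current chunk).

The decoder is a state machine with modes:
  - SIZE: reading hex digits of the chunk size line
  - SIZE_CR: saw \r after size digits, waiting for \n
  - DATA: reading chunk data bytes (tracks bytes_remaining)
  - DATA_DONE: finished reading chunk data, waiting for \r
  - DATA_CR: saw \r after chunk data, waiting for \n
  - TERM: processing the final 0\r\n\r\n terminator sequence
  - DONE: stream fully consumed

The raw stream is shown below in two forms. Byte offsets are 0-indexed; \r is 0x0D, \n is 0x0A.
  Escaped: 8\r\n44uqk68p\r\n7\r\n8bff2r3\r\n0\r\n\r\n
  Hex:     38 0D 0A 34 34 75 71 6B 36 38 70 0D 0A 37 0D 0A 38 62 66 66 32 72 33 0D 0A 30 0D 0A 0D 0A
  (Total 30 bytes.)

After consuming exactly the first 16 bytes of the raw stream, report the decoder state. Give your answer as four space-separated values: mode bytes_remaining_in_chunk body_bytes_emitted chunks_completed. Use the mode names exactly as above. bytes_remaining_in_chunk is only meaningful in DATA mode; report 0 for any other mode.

Byte 0 = '8': mode=SIZE remaining=0 emitted=0 chunks_done=0
Byte 1 = 0x0D: mode=SIZE_CR remaining=0 emitted=0 chunks_done=0
Byte 2 = 0x0A: mode=DATA remaining=8 emitted=0 chunks_done=0
Byte 3 = '4': mode=DATA remaining=7 emitted=1 chunks_done=0
Byte 4 = '4': mode=DATA remaining=6 emitted=2 chunks_done=0
Byte 5 = 'u': mode=DATA remaining=5 emitted=3 chunks_done=0
Byte 6 = 'q': mode=DATA remaining=4 emitted=4 chunks_done=0
Byte 7 = 'k': mode=DATA remaining=3 emitted=5 chunks_done=0
Byte 8 = '6': mode=DATA remaining=2 emitted=6 chunks_done=0
Byte 9 = '8': mode=DATA remaining=1 emitted=7 chunks_done=0
Byte 10 = 'p': mode=DATA_DONE remaining=0 emitted=8 chunks_done=0
Byte 11 = 0x0D: mode=DATA_CR remaining=0 emitted=8 chunks_done=0
Byte 12 = 0x0A: mode=SIZE remaining=0 emitted=8 chunks_done=1
Byte 13 = '7': mode=SIZE remaining=0 emitted=8 chunks_done=1
Byte 14 = 0x0D: mode=SIZE_CR remaining=0 emitted=8 chunks_done=1
Byte 15 = 0x0A: mode=DATA remaining=7 emitted=8 chunks_done=1

Answer: DATA 7 8 1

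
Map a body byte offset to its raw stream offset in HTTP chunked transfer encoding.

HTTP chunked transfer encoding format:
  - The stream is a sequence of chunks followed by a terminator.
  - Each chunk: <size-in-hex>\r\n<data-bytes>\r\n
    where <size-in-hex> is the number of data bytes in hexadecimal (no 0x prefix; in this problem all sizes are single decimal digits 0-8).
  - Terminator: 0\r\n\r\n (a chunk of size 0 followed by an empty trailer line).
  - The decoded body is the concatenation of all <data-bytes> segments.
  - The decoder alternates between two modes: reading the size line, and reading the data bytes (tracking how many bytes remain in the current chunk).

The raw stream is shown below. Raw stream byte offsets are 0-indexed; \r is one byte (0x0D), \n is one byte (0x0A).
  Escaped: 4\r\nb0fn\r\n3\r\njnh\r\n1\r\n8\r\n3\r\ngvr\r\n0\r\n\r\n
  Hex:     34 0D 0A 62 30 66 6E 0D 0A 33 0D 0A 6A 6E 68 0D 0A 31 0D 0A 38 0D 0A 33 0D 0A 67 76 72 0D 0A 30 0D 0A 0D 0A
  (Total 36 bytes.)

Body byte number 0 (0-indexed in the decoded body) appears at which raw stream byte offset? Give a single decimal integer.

Chunk 1: stream[0..1]='4' size=0x4=4, data at stream[3..7]='b0fn' -> body[0..4], body so far='b0fn'
Chunk 2: stream[9..10]='3' size=0x3=3, data at stream[12..15]='jnh' -> body[4..7], body so far='b0fnjnh'
Chunk 3: stream[17..18]='1' size=0x1=1, data at stream[20..21]='8' -> body[7..8], body so far='b0fnjnh8'
Chunk 4: stream[23..24]='3' size=0x3=3, data at stream[26..29]='gvr' -> body[8..11], body so far='b0fnjnh8gvr'
Chunk 5: stream[31..32]='0' size=0 (terminator). Final body='b0fnjnh8gvr' (11 bytes)
Body byte 0 at stream offset 3

Answer: 3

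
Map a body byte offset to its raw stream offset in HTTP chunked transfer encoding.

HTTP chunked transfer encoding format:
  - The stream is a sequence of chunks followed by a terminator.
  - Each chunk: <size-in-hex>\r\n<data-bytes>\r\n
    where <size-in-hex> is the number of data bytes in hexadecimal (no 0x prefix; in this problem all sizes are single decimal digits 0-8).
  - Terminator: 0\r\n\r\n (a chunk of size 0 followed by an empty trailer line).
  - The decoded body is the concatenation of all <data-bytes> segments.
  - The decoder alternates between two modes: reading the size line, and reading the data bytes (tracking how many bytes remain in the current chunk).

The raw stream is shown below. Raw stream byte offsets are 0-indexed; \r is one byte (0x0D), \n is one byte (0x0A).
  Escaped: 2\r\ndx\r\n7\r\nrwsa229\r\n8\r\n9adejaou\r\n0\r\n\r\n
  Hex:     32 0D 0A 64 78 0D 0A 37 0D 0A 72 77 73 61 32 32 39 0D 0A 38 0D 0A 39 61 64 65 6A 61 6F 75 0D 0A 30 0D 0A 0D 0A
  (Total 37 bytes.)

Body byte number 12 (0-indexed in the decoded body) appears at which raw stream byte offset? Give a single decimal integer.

Chunk 1: stream[0..1]='2' size=0x2=2, data at stream[3..5]='dx' -> body[0..2], body so far='dx'
Chunk 2: stream[7..8]='7' size=0x7=7, data at stream[10..17]='rwsa229' -> body[2..9], body so far='dxrwsa229'
Chunk 3: stream[19..20]='8' size=0x8=8, data at stream[22..30]='9adejaou' -> body[9..17], body so far='dxrwsa2299adejaou'
Chunk 4: stream[32..33]='0' size=0 (terminator). Final body='dxrwsa2299adejaou' (17 bytes)
Body byte 12 at stream offset 25

Answer: 25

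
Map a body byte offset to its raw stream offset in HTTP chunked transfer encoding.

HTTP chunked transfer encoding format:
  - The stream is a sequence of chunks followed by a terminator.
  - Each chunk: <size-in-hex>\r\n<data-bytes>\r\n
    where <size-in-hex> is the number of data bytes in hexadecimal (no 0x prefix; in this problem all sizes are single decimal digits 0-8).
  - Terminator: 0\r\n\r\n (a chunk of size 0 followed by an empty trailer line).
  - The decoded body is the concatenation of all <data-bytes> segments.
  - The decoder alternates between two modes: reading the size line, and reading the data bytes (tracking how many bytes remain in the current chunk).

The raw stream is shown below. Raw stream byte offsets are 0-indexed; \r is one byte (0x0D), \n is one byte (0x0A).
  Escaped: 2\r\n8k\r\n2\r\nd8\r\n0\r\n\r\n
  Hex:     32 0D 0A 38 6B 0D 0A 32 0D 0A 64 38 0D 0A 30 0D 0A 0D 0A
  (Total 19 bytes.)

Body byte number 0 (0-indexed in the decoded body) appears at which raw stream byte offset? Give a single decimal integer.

Answer: 3

Derivation:
Chunk 1: stream[0..1]='2' size=0x2=2, data at stream[3..5]='8k' -> body[0..2], body so far='8k'
Chunk 2: stream[7..8]='2' size=0x2=2, data at stream[10..12]='d8' -> body[2..4], body so far='8kd8'
Chunk 3: stream[14..15]='0' size=0 (terminator). Final body='8kd8' (4 bytes)
Body byte 0 at stream offset 3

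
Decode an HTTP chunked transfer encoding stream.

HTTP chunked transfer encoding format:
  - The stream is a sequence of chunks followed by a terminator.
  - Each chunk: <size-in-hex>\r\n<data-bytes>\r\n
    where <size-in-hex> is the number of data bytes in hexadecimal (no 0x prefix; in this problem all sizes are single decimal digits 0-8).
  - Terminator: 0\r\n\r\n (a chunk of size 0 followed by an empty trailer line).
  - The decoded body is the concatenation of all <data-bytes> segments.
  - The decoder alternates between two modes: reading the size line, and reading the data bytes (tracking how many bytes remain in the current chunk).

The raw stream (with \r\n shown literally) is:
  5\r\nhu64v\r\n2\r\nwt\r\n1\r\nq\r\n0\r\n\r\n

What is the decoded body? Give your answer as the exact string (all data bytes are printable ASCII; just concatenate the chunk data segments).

Chunk 1: stream[0..1]='5' size=0x5=5, data at stream[3..8]='hu64v' -> body[0..5], body so far='hu64v'
Chunk 2: stream[10..11]='2' size=0x2=2, data at stream[13..15]='wt' -> body[5..7], body so far='hu64vwt'
Chunk 3: stream[17..18]='1' size=0x1=1, data at stream[20..21]='q' -> body[7..8], body so far='hu64vwtq'
Chunk 4: stream[23..24]='0' size=0 (terminator). Final body='hu64vwtq' (8 bytes)

Answer: hu64vwtq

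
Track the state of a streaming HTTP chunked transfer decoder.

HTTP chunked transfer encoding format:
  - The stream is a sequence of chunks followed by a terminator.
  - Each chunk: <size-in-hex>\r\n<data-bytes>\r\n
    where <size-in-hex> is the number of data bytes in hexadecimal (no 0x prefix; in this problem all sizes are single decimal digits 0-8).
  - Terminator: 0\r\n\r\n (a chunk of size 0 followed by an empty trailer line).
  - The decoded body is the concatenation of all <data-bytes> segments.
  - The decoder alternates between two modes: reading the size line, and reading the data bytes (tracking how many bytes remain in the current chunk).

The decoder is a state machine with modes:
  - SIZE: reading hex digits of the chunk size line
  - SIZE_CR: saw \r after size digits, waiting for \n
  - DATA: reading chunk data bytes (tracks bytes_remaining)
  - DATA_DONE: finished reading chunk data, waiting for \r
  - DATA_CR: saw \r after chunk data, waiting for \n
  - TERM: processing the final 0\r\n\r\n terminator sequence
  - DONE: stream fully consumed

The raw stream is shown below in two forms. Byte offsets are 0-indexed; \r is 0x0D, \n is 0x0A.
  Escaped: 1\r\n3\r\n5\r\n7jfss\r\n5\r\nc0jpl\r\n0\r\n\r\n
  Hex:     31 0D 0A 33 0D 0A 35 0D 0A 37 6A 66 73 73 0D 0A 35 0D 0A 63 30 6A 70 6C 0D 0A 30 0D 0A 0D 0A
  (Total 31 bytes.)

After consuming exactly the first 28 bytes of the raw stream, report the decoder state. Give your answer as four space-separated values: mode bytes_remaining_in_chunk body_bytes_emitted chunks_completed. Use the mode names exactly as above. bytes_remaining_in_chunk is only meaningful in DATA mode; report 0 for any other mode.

Byte 0 = '1': mode=SIZE remaining=0 emitted=0 chunks_done=0
Byte 1 = 0x0D: mode=SIZE_CR remaining=0 emitted=0 chunks_done=0
Byte 2 = 0x0A: mode=DATA remaining=1 emitted=0 chunks_done=0
Byte 3 = '3': mode=DATA_DONE remaining=0 emitted=1 chunks_done=0
Byte 4 = 0x0D: mode=DATA_CR remaining=0 emitted=1 chunks_done=0
Byte 5 = 0x0A: mode=SIZE remaining=0 emitted=1 chunks_done=1
Byte 6 = '5': mode=SIZE remaining=0 emitted=1 chunks_done=1
Byte 7 = 0x0D: mode=SIZE_CR remaining=0 emitted=1 chunks_done=1
Byte 8 = 0x0A: mode=DATA remaining=5 emitted=1 chunks_done=1
Byte 9 = '7': mode=DATA remaining=4 emitted=2 chunks_done=1
Byte 10 = 'j': mode=DATA remaining=3 emitted=3 chunks_done=1
Byte 11 = 'f': mode=DATA remaining=2 emitted=4 chunks_done=1
Byte 12 = 's': mode=DATA remaining=1 emitted=5 chunks_done=1
Byte 13 = 's': mode=DATA_DONE remaining=0 emitted=6 chunks_done=1
Byte 14 = 0x0D: mode=DATA_CR remaining=0 emitted=6 chunks_done=1
Byte 15 = 0x0A: mode=SIZE remaining=0 emitted=6 chunks_done=2
Byte 16 = '5': mode=SIZE remaining=0 emitted=6 chunks_done=2
Byte 17 = 0x0D: mode=SIZE_CR remaining=0 emitted=6 chunks_done=2
Byte 18 = 0x0A: mode=DATA remaining=5 emitted=6 chunks_done=2
Byte 19 = 'c': mode=DATA remaining=4 emitted=7 chunks_done=2
Byte 20 = '0': mode=DATA remaining=3 emitted=8 chunks_done=2
Byte 21 = 'j': mode=DATA remaining=2 emitted=9 chunks_done=2
Byte 22 = 'p': mode=DATA remaining=1 emitted=10 chunks_done=2
Byte 23 = 'l': mode=DATA_DONE remaining=0 emitted=11 chunks_done=2
Byte 24 = 0x0D: mode=DATA_CR remaining=0 emitted=11 chunks_done=2
Byte 25 = 0x0A: mode=SIZE remaining=0 emitted=11 chunks_done=3
Byte 26 = '0': mode=SIZE remaining=0 emitted=11 chunks_done=3
Byte 27 = 0x0D: mode=SIZE_CR remaining=0 emitted=11 chunks_done=3

Answer: SIZE_CR 0 11 3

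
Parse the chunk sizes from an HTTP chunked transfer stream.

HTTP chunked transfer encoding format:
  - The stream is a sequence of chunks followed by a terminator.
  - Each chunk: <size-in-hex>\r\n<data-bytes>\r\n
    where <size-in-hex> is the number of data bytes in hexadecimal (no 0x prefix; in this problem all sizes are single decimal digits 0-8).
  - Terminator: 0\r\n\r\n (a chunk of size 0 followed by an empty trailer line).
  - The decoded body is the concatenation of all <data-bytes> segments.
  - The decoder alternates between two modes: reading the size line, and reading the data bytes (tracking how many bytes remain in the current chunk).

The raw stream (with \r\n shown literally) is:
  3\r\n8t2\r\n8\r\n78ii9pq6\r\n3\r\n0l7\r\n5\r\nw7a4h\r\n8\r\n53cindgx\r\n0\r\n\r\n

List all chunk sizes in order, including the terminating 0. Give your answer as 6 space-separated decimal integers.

Chunk 1: stream[0..1]='3' size=0x3=3, data at stream[3..6]='8t2' -> body[0..3], body so far='8t2'
Chunk 2: stream[8..9]='8' size=0x8=8, data at stream[11..19]='78ii9pq6' -> body[3..11], body so far='8t278ii9pq6'
Chunk 3: stream[21..22]='3' size=0x3=3, data at stream[24..27]='0l7' -> body[11..14], body so far='8t278ii9pq60l7'
Chunk 4: stream[29..30]='5' size=0x5=5, data at stream[32..37]='w7a4h' -> body[14..19], body so far='8t278ii9pq60l7w7a4h'
Chunk 5: stream[39..40]='8' size=0x8=8, data at stream[42..50]='53cindgx' -> body[19..27], body so far='8t278ii9pq60l7w7a4h53cindgx'
Chunk 6: stream[52..53]='0' size=0 (terminator). Final body='8t278ii9pq60l7w7a4h53cindgx' (27 bytes)

Answer: 3 8 3 5 8 0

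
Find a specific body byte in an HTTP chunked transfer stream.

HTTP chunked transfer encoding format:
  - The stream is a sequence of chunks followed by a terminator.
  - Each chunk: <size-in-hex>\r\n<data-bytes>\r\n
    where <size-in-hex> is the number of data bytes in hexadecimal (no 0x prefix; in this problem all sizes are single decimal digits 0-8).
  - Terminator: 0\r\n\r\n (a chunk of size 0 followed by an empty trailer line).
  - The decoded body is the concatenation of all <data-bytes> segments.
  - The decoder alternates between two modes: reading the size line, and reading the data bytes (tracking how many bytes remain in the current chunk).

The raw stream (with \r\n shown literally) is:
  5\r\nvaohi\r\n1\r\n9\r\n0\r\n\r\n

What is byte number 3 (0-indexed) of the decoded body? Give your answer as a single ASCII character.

Chunk 1: stream[0..1]='5' size=0x5=5, data at stream[3..8]='vaohi' -> body[0..5], body so far='vaohi'
Chunk 2: stream[10..11]='1' size=0x1=1, data at stream[13..14]='9' -> body[5..6], body so far='vaohi9'
Chunk 3: stream[16..17]='0' size=0 (terminator). Final body='vaohi9' (6 bytes)
Body byte 3 = 'h'

Answer: h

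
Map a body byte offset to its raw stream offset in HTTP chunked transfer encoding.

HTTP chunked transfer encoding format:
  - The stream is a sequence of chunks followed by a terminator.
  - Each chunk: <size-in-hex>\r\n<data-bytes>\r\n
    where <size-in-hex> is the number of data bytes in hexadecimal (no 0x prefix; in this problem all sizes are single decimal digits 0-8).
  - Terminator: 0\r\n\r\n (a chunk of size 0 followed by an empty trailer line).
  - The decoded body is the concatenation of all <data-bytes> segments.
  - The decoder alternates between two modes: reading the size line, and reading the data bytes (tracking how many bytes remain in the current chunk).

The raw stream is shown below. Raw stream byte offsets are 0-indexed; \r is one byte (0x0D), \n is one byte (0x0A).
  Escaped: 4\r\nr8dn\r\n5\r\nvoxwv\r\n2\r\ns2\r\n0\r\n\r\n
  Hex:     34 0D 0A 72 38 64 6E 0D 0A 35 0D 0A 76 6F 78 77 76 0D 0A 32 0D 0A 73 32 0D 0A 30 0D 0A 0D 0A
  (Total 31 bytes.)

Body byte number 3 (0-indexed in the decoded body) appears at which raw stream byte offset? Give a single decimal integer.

Answer: 6

Derivation:
Chunk 1: stream[0..1]='4' size=0x4=4, data at stream[3..7]='r8dn' -> body[0..4], body so far='r8dn'
Chunk 2: stream[9..10]='5' size=0x5=5, data at stream[12..17]='voxwv' -> body[4..9], body so far='r8dnvoxwv'
Chunk 3: stream[19..20]='2' size=0x2=2, data at stream[22..24]='s2' -> body[9..11], body so far='r8dnvoxwvs2'
Chunk 4: stream[26..27]='0' size=0 (terminator). Final body='r8dnvoxwvs2' (11 bytes)
Body byte 3 at stream offset 6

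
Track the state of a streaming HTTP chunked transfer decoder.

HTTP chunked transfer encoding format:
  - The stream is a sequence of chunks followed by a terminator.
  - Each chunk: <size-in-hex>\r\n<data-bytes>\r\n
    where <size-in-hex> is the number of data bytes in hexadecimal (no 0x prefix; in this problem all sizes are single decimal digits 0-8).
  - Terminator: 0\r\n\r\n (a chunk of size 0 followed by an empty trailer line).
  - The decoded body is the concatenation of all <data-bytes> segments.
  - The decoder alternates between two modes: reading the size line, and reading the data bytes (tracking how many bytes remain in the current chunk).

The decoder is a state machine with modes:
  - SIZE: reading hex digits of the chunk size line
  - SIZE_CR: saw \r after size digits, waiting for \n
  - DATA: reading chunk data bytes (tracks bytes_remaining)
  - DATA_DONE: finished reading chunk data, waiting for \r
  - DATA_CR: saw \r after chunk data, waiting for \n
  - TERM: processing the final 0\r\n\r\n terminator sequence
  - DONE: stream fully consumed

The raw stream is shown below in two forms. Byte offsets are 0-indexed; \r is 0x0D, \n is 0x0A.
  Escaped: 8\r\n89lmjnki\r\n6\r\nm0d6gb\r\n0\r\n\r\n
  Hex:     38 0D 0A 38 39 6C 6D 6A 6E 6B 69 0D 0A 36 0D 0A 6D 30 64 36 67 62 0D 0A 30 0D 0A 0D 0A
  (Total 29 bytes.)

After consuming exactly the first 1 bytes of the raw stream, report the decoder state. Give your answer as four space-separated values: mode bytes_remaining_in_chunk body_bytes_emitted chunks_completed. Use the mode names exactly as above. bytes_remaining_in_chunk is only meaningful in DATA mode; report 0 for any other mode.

Byte 0 = '8': mode=SIZE remaining=0 emitted=0 chunks_done=0

Answer: SIZE 0 0 0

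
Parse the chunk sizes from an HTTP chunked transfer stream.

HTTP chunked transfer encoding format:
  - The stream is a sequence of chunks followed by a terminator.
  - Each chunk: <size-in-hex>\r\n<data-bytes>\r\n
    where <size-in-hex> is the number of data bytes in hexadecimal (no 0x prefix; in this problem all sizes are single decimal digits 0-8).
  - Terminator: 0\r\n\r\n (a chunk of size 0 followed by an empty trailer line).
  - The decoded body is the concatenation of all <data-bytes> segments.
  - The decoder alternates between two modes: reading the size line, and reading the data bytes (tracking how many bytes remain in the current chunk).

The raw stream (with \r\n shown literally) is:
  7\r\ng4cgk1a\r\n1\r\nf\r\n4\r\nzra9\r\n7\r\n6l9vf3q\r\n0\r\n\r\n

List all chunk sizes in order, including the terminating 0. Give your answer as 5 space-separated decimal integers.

Answer: 7 1 4 7 0

Derivation:
Chunk 1: stream[0..1]='7' size=0x7=7, data at stream[3..10]='g4cgk1a' -> body[0..7], body so far='g4cgk1a'
Chunk 2: stream[12..13]='1' size=0x1=1, data at stream[15..16]='f' -> body[7..8], body so far='g4cgk1af'
Chunk 3: stream[18..19]='4' size=0x4=4, data at stream[21..25]='zra9' -> body[8..12], body so far='g4cgk1afzra9'
Chunk 4: stream[27..28]='7' size=0x7=7, data at stream[30..37]='6l9vf3q' -> body[12..19], body so far='g4cgk1afzra96l9vf3q'
Chunk 5: stream[39..40]='0' size=0 (terminator). Final body='g4cgk1afzra96l9vf3q' (19 bytes)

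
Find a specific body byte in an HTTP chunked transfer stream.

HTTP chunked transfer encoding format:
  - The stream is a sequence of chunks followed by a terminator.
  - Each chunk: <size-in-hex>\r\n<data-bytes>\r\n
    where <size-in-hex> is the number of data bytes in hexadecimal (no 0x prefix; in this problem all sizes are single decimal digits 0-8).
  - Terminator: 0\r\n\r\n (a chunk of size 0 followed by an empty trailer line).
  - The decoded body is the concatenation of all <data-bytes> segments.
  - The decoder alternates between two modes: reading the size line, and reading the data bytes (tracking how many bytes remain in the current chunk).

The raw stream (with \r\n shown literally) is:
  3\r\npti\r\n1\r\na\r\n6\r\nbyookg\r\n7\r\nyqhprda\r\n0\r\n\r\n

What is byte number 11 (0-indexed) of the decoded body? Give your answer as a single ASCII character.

Answer: q

Derivation:
Chunk 1: stream[0..1]='3' size=0x3=3, data at stream[3..6]='pti' -> body[0..3], body so far='pti'
Chunk 2: stream[8..9]='1' size=0x1=1, data at stream[11..12]='a' -> body[3..4], body so far='ptia'
Chunk 3: stream[14..15]='6' size=0x6=6, data at stream[17..23]='byookg' -> body[4..10], body so far='ptiabyookg'
Chunk 4: stream[25..26]='7' size=0x7=7, data at stream[28..35]='yqhprda' -> body[10..17], body so far='ptiabyookgyqhprda'
Chunk 5: stream[37..38]='0' size=0 (terminator). Final body='ptiabyookgyqhprda' (17 bytes)
Body byte 11 = 'q'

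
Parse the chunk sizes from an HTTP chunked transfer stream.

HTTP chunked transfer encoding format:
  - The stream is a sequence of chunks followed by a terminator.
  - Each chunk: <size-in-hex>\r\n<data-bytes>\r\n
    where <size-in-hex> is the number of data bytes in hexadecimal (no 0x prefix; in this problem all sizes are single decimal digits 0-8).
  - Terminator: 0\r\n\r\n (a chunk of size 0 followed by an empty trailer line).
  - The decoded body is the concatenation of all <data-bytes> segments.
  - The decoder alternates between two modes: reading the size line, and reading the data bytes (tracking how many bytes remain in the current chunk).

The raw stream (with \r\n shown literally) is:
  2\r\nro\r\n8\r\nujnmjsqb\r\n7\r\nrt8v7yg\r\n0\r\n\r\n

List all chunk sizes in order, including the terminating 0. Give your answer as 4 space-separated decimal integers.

Answer: 2 8 7 0

Derivation:
Chunk 1: stream[0..1]='2' size=0x2=2, data at stream[3..5]='ro' -> body[0..2], body so far='ro'
Chunk 2: stream[7..8]='8' size=0x8=8, data at stream[10..18]='ujnmjsqb' -> body[2..10], body so far='roujnmjsqb'
Chunk 3: stream[20..21]='7' size=0x7=7, data at stream[23..30]='rt8v7yg' -> body[10..17], body so far='roujnmjsqbrt8v7yg'
Chunk 4: stream[32..33]='0' size=0 (terminator). Final body='roujnmjsqbrt8v7yg' (17 bytes)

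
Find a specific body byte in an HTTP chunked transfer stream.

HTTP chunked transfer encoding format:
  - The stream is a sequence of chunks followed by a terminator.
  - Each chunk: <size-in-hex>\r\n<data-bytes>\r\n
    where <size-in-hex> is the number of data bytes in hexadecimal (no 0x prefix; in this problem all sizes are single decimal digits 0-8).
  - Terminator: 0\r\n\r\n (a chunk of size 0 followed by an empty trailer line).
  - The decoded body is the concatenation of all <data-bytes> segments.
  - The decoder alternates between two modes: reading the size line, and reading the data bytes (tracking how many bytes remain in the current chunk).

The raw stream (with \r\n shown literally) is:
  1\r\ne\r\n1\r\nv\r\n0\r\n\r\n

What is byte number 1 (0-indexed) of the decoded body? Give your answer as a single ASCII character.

Answer: v

Derivation:
Chunk 1: stream[0..1]='1' size=0x1=1, data at stream[3..4]='e' -> body[0..1], body so far='e'
Chunk 2: stream[6..7]='1' size=0x1=1, data at stream[9..10]='v' -> body[1..2], body so far='ev'
Chunk 3: stream[12..13]='0' size=0 (terminator). Final body='ev' (2 bytes)
Body byte 1 = 'v'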